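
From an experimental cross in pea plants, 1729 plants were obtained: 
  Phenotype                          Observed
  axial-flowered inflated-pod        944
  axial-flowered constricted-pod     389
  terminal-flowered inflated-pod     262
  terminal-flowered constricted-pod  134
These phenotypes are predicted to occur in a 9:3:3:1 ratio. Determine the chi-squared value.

The 9:3:3:1 ratio has 16 parts, so with N = 1729 the expected counts are:
  axial-flowered inflated-pod: 1729 × 9/16 = 972.5625
  axial-flowered constricted-pod: 1729 × 3/16 = 324.1875
  terminal-flowered inflated-pod: 1729 × 3/16 = 324.1875
  terminal-flowered constricted-pod: 1729 × 1/16 = 108.0625
χ² = Σ (O − E)² / E
  axial-flowered inflated-pod: (944 − 972.5625)² / 972.5625 = 0.8388
  axial-flowered constricted-pod: (389 − 324.1875)² / 324.1875 = 12.9575
  terminal-flowered inflated-pod: (262 − 324.1875)² / 324.1875 = 11.9292
  terminal-flowered constricted-pod: (134 − 108.0625)² / 108.0625 = 6.2256
χ² = 0.8388 + 12.9575 + 11.9292 + 6.2256 = 31.9511 ≈ 31.951

31.951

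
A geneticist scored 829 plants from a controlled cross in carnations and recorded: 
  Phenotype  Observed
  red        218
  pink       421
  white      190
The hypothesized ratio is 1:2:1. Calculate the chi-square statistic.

2.095

The 1:2:1 ratio has 4 parts, so with N = 829 the expected counts are:
  red: 829 × 1/4 = 207.25
  pink: 829 × 2/4 = 414.5
  white: 829 × 1/4 = 207.25
χ² = Σ (O − E)² / E
  red: (218 − 207.25)² / 207.25 = 0.5576
  pink: (421 − 414.5)² / 414.5 = 0.1019
  white: (190 − 207.25)² / 207.25 = 1.4358
χ² = 0.5576 + 0.1019 + 1.4358 = 2.0953 ≈ 2.095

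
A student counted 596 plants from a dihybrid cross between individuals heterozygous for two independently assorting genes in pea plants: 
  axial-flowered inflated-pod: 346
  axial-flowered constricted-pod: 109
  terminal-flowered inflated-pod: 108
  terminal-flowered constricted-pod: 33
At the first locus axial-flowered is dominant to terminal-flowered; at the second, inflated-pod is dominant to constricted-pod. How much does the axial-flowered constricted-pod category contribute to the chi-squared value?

0.068

A dihybrid F₂ with independent assortment and complete dominance at both loci gives a 9:3:3:1 phenotypic ratio.
Under the 9:3:3:1 hypothesis (Σ ratio = 16, N = 596):
  axial-flowered inflated-pod: 596 × 9/16 = 335.25
  axial-flowered constricted-pod: 596 × 3/16 = 111.75
  terminal-flowered inflated-pod: 596 × 3/16 = 111.75
  terminal-flowered constricted-pod: 596 × 1/16 = 37.25
Contribution of axial-flowered constricted-pod: (109 − 111.75)² / 111.75 = 0.0677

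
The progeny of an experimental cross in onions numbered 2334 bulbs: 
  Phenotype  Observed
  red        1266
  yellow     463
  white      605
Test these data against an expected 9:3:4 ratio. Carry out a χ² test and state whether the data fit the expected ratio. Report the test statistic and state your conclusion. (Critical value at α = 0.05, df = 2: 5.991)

Under the 9:3:4 hypothesis (Σ ratio = 16, N = 2334):
  red: 2334 × 9/16 = 1312.875
  yellow: 2334 × 3/16 = 437.625
  white: 2334 × 4/16 = 583.5
χ² = Σ (O − E)² / E
  red: (1266 − 1312.875)² / 1312.875 = 1.6736
  yellow: (463 − 437.625)² / 437.625 = 1.4713
  white: (605 − 583.5)² / 583.5 = 0.7922
χ² = 1.6736 + 1.4713 + 0.7922 = 3.9371 ≈ 3.937
Degrees of freedom = 3 − 1 = 2; critical value at α = 0.05 is 5.991.
Since 3.937 < 5.991, we fail to reject the null hypothesis — the data are consistent with the 9:3:4 ratio.

3.937; consistent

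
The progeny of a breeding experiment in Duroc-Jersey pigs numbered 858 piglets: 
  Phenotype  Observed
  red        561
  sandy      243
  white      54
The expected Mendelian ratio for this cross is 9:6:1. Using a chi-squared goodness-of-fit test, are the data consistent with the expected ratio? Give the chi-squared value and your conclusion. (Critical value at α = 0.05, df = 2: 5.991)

32.005; not consistent

The 9:6:1 ratio has 16 parts, so with N = 858 the expected counts are:
  red: 858 × 9/16 = 482.625
  sandy: 858 × 6/16 = 321.75
  white: 858 × 1/16 = 53.625
χ² = Σ (O − E)² / E
  red: (561 − 482.625)² / 482.625 = 12.7276
  sandy: (243 − 321.75)² / 321.75 = 19.2745
  white: (54 − 53.625)² / 53.625 = 0.0026
χ² = 12.7276 + 19.2745 + 0.0026 = 32.0047 ≈ 32.005
Degrees of freedom = 3 − 1 = 2; critical value at α = 0.05 is 5.991.
Since 32.005 > 5.991, we reject the null hypothesis — the data do not fit the 9:6:1 ratio.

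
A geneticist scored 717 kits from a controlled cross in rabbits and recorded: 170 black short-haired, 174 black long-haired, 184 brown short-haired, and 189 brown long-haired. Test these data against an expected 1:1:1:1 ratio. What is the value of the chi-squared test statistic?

1.287

Total ratio parts = 4. Expected numbers out of 717:
  black short-haired: 717 × 1/4 = 179.25
  black long-haired: 717 × 1/4 = 179.25
  brown short-haired: 717 × 1/4 = 179.25
  brown long-haired: 717 × 1/4 = 179.25
χ² = Σ (O − E)² / E
  black short-haired: (170 − 179.25)² / 179.25 = 0.4773
  black long-haired: (174 − 179.25)² / 179.25 = 0.1538
  brown short-haired: (184 − 179.25)² / 179.25 = 0.1259
  brown long-haired: (189 − 179.25)² / 179.25 = 0.5303
χ² = 0.4773 + 0.1538 + 0.1259 + 0.5303 = 1.2873 ≈ 1.287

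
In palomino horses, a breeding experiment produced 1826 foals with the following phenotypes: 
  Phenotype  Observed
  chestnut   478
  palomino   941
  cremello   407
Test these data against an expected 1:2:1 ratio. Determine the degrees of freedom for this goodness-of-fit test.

2

A goodness-of-fit test with 3 phenotype classes has df = 3 − 1 = 2.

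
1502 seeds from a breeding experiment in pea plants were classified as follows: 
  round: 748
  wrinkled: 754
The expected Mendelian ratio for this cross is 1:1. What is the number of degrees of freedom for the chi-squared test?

A goodness-of-fit test with 2 phenotype classes has df = 2 − 1 = 1.

1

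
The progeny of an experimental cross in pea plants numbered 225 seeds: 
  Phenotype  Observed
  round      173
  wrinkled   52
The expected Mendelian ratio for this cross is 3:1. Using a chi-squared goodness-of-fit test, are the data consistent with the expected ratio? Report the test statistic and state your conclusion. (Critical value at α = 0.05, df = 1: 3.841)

0.428; consistent

Total ratio parts = 4. Expected numbers out of 225:
  round: 225 × 3/4 = 168.75
  wrinkled: 225 × 1/4 = 56.25
χ² = Σ (O − E)² / E
  round: (173 − 168.75)² / 168.75 = 0.1070
  wrinkled: (52 − 56.25)² / 56.25 = 0.3211
χ² = 0.1070 + 0.3211 = 0.4281 ≈ 0.428
Degrees of freedom = 2 − 1 = 1; critical value at α = 0.05 is 3.841.
Since 0.428 < 3.841, we fail to reject the null hypothesis — the data are consistent with the 3:1 ratio.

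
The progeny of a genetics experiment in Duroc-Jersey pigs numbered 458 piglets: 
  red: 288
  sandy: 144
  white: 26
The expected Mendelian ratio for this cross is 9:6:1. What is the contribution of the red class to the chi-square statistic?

Total ratio parts = 16. Expected numbers out of 458:
  red: 458 × 9/16 = 257.625
  sandy: 458 × 6/16 = 171.75
  white: 458 × 1/16 = 28.625
Contribution of red: (288 − 257.625)² / 257.625 = 3.5813

3.581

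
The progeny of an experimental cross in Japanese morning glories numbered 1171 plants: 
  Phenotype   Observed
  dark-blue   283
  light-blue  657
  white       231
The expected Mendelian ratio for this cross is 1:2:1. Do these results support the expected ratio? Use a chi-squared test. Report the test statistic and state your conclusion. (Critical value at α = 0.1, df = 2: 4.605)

22.081; not consistent

Under the 1:2:1 hypothesis (Σ ratio = 4, N = 1171):
  dark-blue: 1171 × 1/4 = 292.75
  light-blue: 1171 × 2/4 = 585.5
  white: 1171 × 1/4 = 292.75
χ² = Σ (O − E)² / E
  dark-blue: (283 − 292.75)² / 292.75 = 0.3247
  light-blue: (657 − 585.5)² / 585.5 = 8.7314
  white: (231 − 292.75)² / 292.75 = 13.0250
χ² = 0.3247 + 8.7314 + 13.0250 = 22.0811 ≈ 22.081
Degrees of freedom = 3 − 1 = 2; critical value at α = 0.1 is 4.605.
Since 22.081 > 4.605, we reject the null hypothesis — the data do not fit the 1:2:1 ratio.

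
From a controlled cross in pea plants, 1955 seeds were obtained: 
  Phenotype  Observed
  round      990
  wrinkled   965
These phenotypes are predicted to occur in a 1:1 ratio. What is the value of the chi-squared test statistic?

Expected counts for N = 1955 under a 1:1 ratio (total parts = 2):
  round: 1955 × 1/2 = 977.5
  wrinkled: 1955 × 1/2 = 977.5
χ² = Σ (O − E)² / E
  round: (990 − 977.5)² / 977.5 = 0.1598
  wrinkled: (965 − 977.5)² / 977.5 = 0.1598
χ² = 0.1598 + 0.1598 = 0.3196 ≈ 0.320

0.320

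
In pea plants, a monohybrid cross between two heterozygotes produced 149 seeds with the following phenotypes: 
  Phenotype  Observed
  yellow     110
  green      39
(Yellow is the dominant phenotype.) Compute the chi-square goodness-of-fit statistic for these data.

0.110

For a monohybrid cross between heterozygotes with complete dominance, the expected phenotypic ratio is 3:1.
The 3:1 ratio has 4 parts, so with N = 149 the expected counts are:
  yellow: 149 × 3/4 = 111.75
  green: 149 × 1/4 = 37.25
χ² = Σ (O − E)² / E
  yellow: (110 − 111.75)² / 111.75 = 0.0274
  green: (39 − 37.25)² / 37.25 = 0.0822
χ² = 0.0274 + 0.0822 = 0.1096 ≈ 0.110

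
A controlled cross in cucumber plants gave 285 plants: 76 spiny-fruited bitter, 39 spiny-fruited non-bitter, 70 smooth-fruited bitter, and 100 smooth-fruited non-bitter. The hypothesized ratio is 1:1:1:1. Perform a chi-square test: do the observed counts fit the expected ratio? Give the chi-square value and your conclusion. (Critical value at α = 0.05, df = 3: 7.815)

The 1:1:1:1 ratio has 4 parts, so with N = 285 the expected counts are:
  spiny-fruited bitter: 285 × 1/4 = 71.25
  spiny-fruited non-bitter: 285 × 1/4 = 71.25
  smooth-fruited bitter: 285 × 1/4 = 71.25
  smooth-fruited non-bitter: 285 × 1/4 = 71.25
χ² = Σ (O − E)² / E
  spiny-fruited bitter: (76 − 71.25)² / 71.25 = 0.3167
  spiny-fruited non-bitter: (39 − 71.25)² / 71.25 = 14.5974
  smooth-fruited bitter: (70 − 71.25)² / 71.25 = 0.0219
  smooth-fruited non-bitter: (100 − 71.25)² / 71.25 = 11.6009
χ² = 0.3167 + 14.5974 + 0.0219 + 11.6009 = 26.5369 ≈ 26.537
Degrees of freedom = 4 − 1 = 3; critical value at α = 0.05 is 7.815.
Since 26.537 > 7.815, we reject the null hypothesis — the data do not fit the 1:1:1:1 ratio.

26.537; not consistent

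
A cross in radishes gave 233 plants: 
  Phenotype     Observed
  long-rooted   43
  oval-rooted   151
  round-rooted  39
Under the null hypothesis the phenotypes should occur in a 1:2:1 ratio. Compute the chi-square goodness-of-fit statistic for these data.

20.571

Under the 1:2:1 hypothesis (Σ ratio = 4, N = 233):
  long-rooted: 233 × 1/4 = 58.25
  oval-rooted: 233 × 2/4 = 116.5
  round-rooted: 233 × 1/4 = 58.25
χ² = Σ (O − E)² / E
  long-rooted: (43 − 58.25)² / 58.25 = 3.9925
  oval-rooted: (151 − 116.5)² / 116.5 = 10.2167
  round-rooted: (39 − 58.25)² / 58.25 = 6.3616
χ² = 3.9925 + 10.2167 + 6.3616 = 20.5708 ≈ 20.571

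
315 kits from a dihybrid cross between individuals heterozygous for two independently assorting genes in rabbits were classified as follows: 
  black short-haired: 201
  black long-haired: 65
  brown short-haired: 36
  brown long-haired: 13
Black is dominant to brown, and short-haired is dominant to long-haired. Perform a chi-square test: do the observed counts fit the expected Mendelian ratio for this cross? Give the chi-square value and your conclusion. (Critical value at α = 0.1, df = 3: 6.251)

A dihybrid F₂ with independent assortment and complete dominance at both loci gives a 9:3:3:1 phenotypic ratio.
Expected counts for N = 315 under a 9:3:3:1 ratio (total parts = 16):
  black short-haired: 315 × 9/16 = 177.1875
  black long-haired: 315 × 3/16 = 59.0625
  brown short-haired: 315 × 3/16 = 59.0625
  brown long-haired: 315 × 1/16 = 19.6875
χ² = Σ (O − E)² / E
  black short-haired: (201 − 177.1875)² / 177.1875 = 3.2002
  black long-haired: (65 − 59.0625)² / 59.0625 = 0.5969
  brown short-haired: (36 − 59.0625)² / 59.0625 = 9.0054
  brown long-haired: (13 − 19.6875)² / 19.6875 = 2.2716
χ² = 3.2002 + 0.5969 + 9.0054 + 2.2716 = 15.0741 ≈ 15.074
Degrees of freedom = 4 − 1 = 3; critical value at α = 0.1 is 6.251.
Since 15.074 > 6.251, we reject the null hypothesis — the data do not fit the 9:3:3:1 ratio.

15.074; not consistent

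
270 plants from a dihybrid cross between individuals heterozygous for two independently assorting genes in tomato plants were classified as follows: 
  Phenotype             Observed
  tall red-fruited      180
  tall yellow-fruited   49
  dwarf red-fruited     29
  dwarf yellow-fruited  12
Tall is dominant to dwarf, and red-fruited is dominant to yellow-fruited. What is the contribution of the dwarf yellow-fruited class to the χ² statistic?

A dihybrid F₂ with independent assortment and complete dominance at both loci gives a 9:3:3:1 phenotypic ratio.
The 9:3:3:1 ratio has 16 parts, so with N = 270 the expected counts are:
  tall red-fruited: 270 × 9/16 = 151.875
  tall yellow-fruited: 270 × 3/16 = 50.625
  dwarf red-fruited: 270 × 3/16 = 50.625
  dwarf yellow-fruited: 270 × 1/16 = 16.875
Contribution of dwarf yellow-fruited: (12 − 16.875)² / 16.875 = 1.4083

1.408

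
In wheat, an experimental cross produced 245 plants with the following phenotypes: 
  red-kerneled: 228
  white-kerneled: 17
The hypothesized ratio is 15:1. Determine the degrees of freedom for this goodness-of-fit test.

1

A goodness-of-fit test with 2 phenotype classes has df = 2 − 1 = 1.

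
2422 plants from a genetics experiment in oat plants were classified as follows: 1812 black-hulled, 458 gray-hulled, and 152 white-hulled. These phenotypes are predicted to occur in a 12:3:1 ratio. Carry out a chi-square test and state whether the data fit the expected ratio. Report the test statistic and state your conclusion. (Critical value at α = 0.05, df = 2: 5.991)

0.047; consistent

Under the 12:3:1 hypothesis (Σ ratio = 16, N = 2422):
  black-hulled: 2422 × 12/16 = 1816.5
  gray-hulled: 2422 × 3/16 = 454.125
  white-hulled: 2422 × 1/16 = 151.375
χ² = Σ (O − E)² / E
  black-hulled: (1812 − 1816.5)² / 1816.5 = 0.0111
  gray-hulled: (458 − 454.125)² / 454.125 = 0.0331
  white-hulled: (152 − 151.375)² / 151.375 = 0.0026
χ² = 0.0111 + 0.0331 + 0.0026 = 0.0468 ≈ 0.047
Degrees of freedom = 3 − 1 = 2; critical value at α = 0.05 is 5.991.
Since 0.047 < 5.991, we fail to reject the null hypothesis — the data are consistent with the 12:3:1 ratio.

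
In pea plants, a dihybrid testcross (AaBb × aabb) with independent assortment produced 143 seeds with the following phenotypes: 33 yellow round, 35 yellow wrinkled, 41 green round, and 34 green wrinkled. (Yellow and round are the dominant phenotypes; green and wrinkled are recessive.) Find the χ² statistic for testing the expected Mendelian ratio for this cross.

A dihybrid testcross with independent assortment gives a 1:1:1:1 ratio.
Expected counts for N = 143 under a 1:1:1:1 ratio (total parts = 4):
  yellow round: 143 × 1/4 = 35.75
  yellow wrinkled: 143 × 1/4 = 35.75
  green round: 143 × 1/4 = 35.75
  green wrinkled: 143 × 1/4 = 35.75
χ² = Σ (O − E)² / E
  yellow round: (33 − 35.75)² / 35.75 = 0.2115
  yellow wrinkled: (35 − 35.75)² / 35.75 = 0.0157
  green round: (41 − 35.75)² / 35.75 = 0.7710
  green wrinkled: (34 − 35.75)² / 35.75 = 0.0857
χ² = 0.2115 + 0.0157 + 0.7710 + 0.0857 = 1.0839 ≈ 1.084

1.084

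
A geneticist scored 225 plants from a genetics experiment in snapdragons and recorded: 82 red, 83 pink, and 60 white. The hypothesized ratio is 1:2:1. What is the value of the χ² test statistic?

The 1:2:1 ratio has 4 parts, so with N = 225 the expected counts are:
  red: 225 × 1/4 = 56.25
  pink: 225 × 2/4 = 112.5
  white: 225 × 1/4 = 56.25
χ² = Σ (O − E)² / E
  red: (82 − 56.25)² / 56.25 = 11.7878
  pink: (83 − 112.5)² / 112.5 = 7.7356
  white: (60 − 56.25)² / 56.25 = 0.2500
χ² = 11.7878 + 7.7356 + 0.2500 = 19.7734 ≈ 19.773

19.773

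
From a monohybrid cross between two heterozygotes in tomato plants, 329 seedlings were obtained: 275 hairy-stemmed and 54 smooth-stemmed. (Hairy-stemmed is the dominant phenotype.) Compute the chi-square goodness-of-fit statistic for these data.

12.937

For a monohybrid cross between heterozygotes with complete dominance, the expected phenotypic ratio is 3:1.
Under the 3:1 hypothesis (Σ ratio = 4, N = 329):
  hairy-stemmed: 329 × 3/4 = 246.75
  smooth-stemmed: 329 × 1/4 = 82.25
χ² = Σ (O − E)² / E
  hairy-stemmed: (275 − 246.75)² / 246.75 = 3.2343
  smooth-stemmed: (54 − 82.25)² / 82.25 = 9.7029
χ² = 3.2343 + 9.7029 = 12.9372 ≈ 12.937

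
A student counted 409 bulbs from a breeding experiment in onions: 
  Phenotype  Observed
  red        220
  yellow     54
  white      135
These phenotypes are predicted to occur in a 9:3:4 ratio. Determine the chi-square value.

The 9:3:4 ratio has 16 parts, so with N = 409 the expected counts are:
  red: 409 × 9/16 = 230.0625
  yellow: 409 × 3/16 = 76.6875
  white: 409 × 4/16 = 102.25
χ² = Σ (O − E)² / E
  red: (220 − 230.0625)² / 230.0625 = 0.4401
  yellow: (54 − 76.6875)² / 76.6875 = 6.7119
  white: (135 − 102.25)² / 102.25 = 10.4896
χ² = 0.4401 + 6.7119 + 10.4896 = 17.6416 ≈ 17.642

17.642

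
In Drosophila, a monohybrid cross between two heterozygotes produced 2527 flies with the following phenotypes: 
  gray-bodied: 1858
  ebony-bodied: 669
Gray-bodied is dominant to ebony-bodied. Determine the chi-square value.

2.929

For a monohybrid cross between heterozygotes with complete dominance, the expected phenotypic ratio is 3:1.
Under the 3:1 hypothesis (Σ ratio = 4, N = 2527):
  gray-bodied: 2527 × 3/4 = 1895.25
  ebony-bodied: 2527 × 1/4 = 631.75
χ² = Σ (O − E)² / E
  gray-bodied: (1858 − 1895.25)² / 1895.25 = 0.7321
  ebony-bodied: (669 − 631.75)² / 631.75 = 2.1964
χ² = 0.7321 + 2.1964 = 2.9285 ≈ 2.929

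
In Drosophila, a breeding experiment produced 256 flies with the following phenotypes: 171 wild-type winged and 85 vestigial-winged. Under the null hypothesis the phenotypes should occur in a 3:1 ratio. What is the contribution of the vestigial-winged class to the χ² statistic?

Total ratio parts = 4. Expected numbers out of 256:
  wild-type winged: 256 × 3/4 = 192
  vestigial-winged: 256 × 1/4 = 64
Contribution of vestigial-winged: (85 − 64)² / 64 = 6.8906

6.891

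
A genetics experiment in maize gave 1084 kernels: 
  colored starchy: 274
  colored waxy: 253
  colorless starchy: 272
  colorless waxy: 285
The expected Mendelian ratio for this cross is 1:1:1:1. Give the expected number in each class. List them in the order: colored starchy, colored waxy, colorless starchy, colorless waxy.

271, 271, 271, 271

Total ratio parts = 4. Expected numbers out of 1084:
  colored starchy: 1084 × 1/4 = 271
  colored waxy: 1084 × 1/4 = 271
  colorless starchy: 1084 × 1/4 = 271
  colorless waxy: 1084 × 1/4 = 271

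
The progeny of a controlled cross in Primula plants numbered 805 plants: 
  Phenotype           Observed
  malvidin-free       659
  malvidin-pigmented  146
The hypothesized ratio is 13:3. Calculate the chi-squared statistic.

Expected counts for N = 805 under a 13:3 ratio (total parts = 16):
  malvidin-free: 805 × 13/16 = 654.0625
  malvidin-pigmented: 805 × 3/16 = 150.9375
χ² = Σ (O − E)² / E
  malvidin-free: (659 − 654.0625)² / 654.0625 = 0.0373
  malvidin-pigmented: (146 − 150.9375)² / 150.9375 = 0.1615
χ² = 0.0373 + 0.1615 = 0.1988 ≈ 0.199

0.199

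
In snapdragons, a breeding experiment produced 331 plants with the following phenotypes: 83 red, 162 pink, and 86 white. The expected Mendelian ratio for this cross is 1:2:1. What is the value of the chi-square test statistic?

0.202

Expected counts for N = 331 under a 1:2:1 ratio (total parts = 4):
  red: 331 × 1/4 = 82.75
  pink: 331 × 2/4 = 165.5
  white: 331 × 1/4 = 82.75
χ² = Σ (O − E)² / E
  red: (83 − 82.75)² / 82.75 = 0.0008
  pink: (162 − 165.5)² / 165.5 = 0.0740
  white: (86 − 82.75)² / 82.75 = 0.1276
χ² = 0.0008 + 0.0740 + 0.1276 = 0.2024 ≈ 0.202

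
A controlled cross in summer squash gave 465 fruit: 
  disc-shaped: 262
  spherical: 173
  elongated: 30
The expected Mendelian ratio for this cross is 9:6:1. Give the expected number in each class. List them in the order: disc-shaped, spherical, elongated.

Under the 9:6:1 hypothesis (Σ ratio = 16, N = 465):
  disc-shaped: 465 × 9/16 = 261.5625
  spherical: 465 × 6/16 = 174.375
  elongated: 465 × 1/16 = 29.0625

261.5625, 174.375, 29.0625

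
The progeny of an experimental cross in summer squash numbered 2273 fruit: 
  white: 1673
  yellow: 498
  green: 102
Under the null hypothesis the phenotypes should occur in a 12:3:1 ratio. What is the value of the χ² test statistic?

23.990

The 12:3:1 ratio has 16 parts, so with N = 2273 the expected counts are:
  white: 2273 × 12/16 = 1704.75
  yellow: 2273 × 3/16 = 426.1875
  green: 2273 × 1/16 = 142.0625
χ² = Σ (O − E)² / E
  white: (1673 − 1704.75)² / 1704.75 = 0.5913
  yellow: (498 − 426.1875)² / 426.1875 = 12.1004
  green: (102 − 142.0625)² / 142.0625 = 11.2979
χ² = 0.5913 + 12.1004 + 11.2979 = 23.9896 ≈ 23.990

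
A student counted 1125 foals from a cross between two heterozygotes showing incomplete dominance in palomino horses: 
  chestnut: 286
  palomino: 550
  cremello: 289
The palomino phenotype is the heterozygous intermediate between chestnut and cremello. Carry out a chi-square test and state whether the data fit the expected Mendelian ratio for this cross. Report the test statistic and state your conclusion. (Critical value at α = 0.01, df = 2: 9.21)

With incomplete dominance, a heterozygote × heterozygote cross gives a 1:2:1 phenotypic ratio.
Expected counts for N = 1125 under a 1:2:1 ratio (total parts = 4):
  chestnut: 1125 × 1/4 = 281.25
  palomino: 1125 × 2/4 = 562.5
  cremello: 1125 × 1/4 = 281.25
χ² = Σ (O − E)² / E
  chestnut: (286 − 281.25)² / 281.25 = 0.0802
  palomino: (550 − 562.5)² / 562.5 = 0.2778
  cremello: (289 − 281.25)² / 281.25 = 0.2136
χ² = 0.0802 + 0.2778 + 0.2136 = 0.5716 ≈ 0.572
Degrees of freedom = 3 − 1 = 2; critical value at α = 0.01 is 9.21.
Since 0.572 < 9.21, we fail to reject the null hypothesis — the data are consistent with the 1:2:1 ratio.

0.572; consistent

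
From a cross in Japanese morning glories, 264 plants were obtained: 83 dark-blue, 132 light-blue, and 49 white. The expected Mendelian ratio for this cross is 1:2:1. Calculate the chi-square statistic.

8.758

Expected counts for N = 264 under a 1:2:1 ratio (total parts = 4):
  dark-blue: 264 × 1/4 = 66
  light-blue: 264 × 2/4 = 132
  white: 264 × 1/4 = 66
χ² = Σ (O − E)² / E
  dark-blue: (83 − 66)² / 66 = 4.3788
  light-blue: (132 − 132)² / 132 = 0.0000
  white: (49 − 66)² / 66 = 4.3788
χ² = 4.3788 + 0.0000 + 4.3788 = 8.7576 ≈ 8.758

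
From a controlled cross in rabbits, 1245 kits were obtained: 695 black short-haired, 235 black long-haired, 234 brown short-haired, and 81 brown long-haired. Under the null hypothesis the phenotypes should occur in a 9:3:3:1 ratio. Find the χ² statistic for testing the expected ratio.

0.183

The 9:3:3:1 ratio has 16 parts, so with N = 1245 the expected counts are:
  black short-haired: 1245 × 9/16 = 700.3125
  black long-haired: 1245 × 3/16 = 233.4375
  brown short-haired: 1245 × 3/16 = 233.4375
  brown long-haired: 1245 × 1/16 = 77.8125
χ² = Σ (O − E)² / E
  black short-haired: (695 − 700.3125)² / 700.3125 = 0.0403
  black long-haired: (235 − 233.4375)² / 233.4375 = 0.0105
  brown short-haired: (234 − 233.4375)² / 233.4375 = 0.0014
  brown long-haired: (81 − 77.8125)² / 77.8125 = 0.1306
χ² = 0.0403 + 0.0105 + 0.0014 + 0.1306 = 0.1828 ≈ 0.183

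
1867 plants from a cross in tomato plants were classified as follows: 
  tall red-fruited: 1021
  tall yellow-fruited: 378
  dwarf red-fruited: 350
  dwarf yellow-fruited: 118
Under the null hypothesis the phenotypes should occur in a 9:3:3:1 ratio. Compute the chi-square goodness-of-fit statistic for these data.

Total ratio parts = 16. Expected numbers out of 1867:
  tall red-fruited: 1867 × 9/16 = 1050.1875
  tall yellow-fruited: 1867 × 3/16 = 350.0625
  dwarf red-fruited: 1867 × 3/16 = 350.0625
  dwarf yellow-fruited: 1867 × 1/16 = 116.6875
χ² = Σ (O − E)² / E
  tall red-fruited: (1021 − 1050.1875)² / 1050.1875 = 0.8112
  tall yellow-fruited: (378 − 350.0625)² / 350.0625 = 2.2296
  dwarf red-fruited: (350 − 350.0625)² / 350.0625 = 0.0000
  dwarf yellow-fruited: (118 − 116.6875)² / 116.6875 = 0.0148
χ² = 0.8112 + 2.2296 + 0.0000 + 0.0148 = 3.0556 ≈ 3.056

3.056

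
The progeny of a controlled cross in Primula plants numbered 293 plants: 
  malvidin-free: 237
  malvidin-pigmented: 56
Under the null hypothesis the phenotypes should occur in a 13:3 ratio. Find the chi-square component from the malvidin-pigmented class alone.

The 13:3 ratio has 16 parts, so with N = 293 the expected counts are:
  malvidin-free: 293 × 13/16 = 238.0625
  malvidin-pigmented: 293 × 3/16 = 54.9375
Contribution of malvidin-pigmented: (56 − 54.9375)² / 54.9375 = 0.0205

0.021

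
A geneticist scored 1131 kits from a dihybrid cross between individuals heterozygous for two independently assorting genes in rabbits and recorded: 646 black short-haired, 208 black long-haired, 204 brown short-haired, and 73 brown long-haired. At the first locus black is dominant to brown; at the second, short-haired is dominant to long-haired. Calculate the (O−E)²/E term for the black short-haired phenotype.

0.151

A dihybrid F₂ with independent assortment and complete dominance at both loci gives a 9:3:3:1 phenotypic ratio.
Under the 9:3:3:1 hypothesis (Σ ratio = 16, N = 1131):
  black short-haired: 1131 × 9/16 = 636.1875
  black long-haired: 1131 × 3/16 = 212.0625
  brown short-haired: 1131 × 3/16 = 212.0625
  brown long-haired: 1131 × 1/16 = 70.6875
Contribution of black short-haired: (646 − 636.1875)² / 636.1875 = 0.1513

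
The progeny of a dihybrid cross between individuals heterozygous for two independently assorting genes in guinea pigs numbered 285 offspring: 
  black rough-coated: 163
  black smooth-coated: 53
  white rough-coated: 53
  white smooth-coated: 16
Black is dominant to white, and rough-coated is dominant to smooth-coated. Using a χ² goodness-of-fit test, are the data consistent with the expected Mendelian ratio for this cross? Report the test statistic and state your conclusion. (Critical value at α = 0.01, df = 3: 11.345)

0.237; consistent

A dihybrid F₂ with independent assortment and complete dominance at both loci gives a 9:3:3:1 phenotypic ratio.
The 9:3:3:1 ratio has 16 parts, so with N = 285 the expected counts are:
  black rough-coated: 285 × 9/16 = 160.3125
  black smooth-coated: 285 × 3/16 = 53.4375
  white rough-coated: 285 × 3/16 = 53.4375
  white smooth-coated: 285 × 1/16 = 17.8125
χ² = Σ (O − E)² / E
  black rough-coated: (163 − 160.3125)² / 160.3125 = 0.0451
  black smooth-coated: (53 − 53.4375)² / 53.4375 = 0.0036
  white rough-coated: (53 − 53.4375)² / 53.4375 = 0.0036
  white smooth-coated: (16 − 17.8125)² / 17.8125 = 0.1844
χ² = 0.0451 + 0.0036 + 0.0036 + 0.1844 = 0.2367 ≈ 0.237
Degrees of freedom = 4 − 1 = 3; critical value at α = 0.01 is 11.345.
Since 0.237 < 11.345, we fail to reject the null hypothesis — the data are consistent with the 9:3:3:1 ratio.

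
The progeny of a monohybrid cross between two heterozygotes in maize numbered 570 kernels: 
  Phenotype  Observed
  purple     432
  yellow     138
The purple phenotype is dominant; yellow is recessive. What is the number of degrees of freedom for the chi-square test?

For a monohybrid cross between heterozygotes with complete dominance, the expected phenotypic ratio is 3:1.
A goodness-of-fit test with 2 phenotype classes has df = 2 − 1 = 1.

1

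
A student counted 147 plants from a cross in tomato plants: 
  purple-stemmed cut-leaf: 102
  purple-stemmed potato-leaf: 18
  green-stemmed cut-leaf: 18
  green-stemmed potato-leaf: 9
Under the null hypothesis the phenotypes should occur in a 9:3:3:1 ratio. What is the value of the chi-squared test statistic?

11.150

Expected counts for N = 147 under a 9:3:3:1 ratio (total parts = 16):
  purple-stemmed cut-leaf: 147 × 9/16 = 82.6875
  purple-stemmed potato-leaf: 147 × 3/16 = 27.5625
  green-stemmed cut-leaf: 147 × 3/16 = 27.5625
  green-stemmed potato-leaf: 147 × 1/16 = 9.1875
χ² = Σ (O − E)² / E
  purple-stemmed cut-leaf: (102 − 82.6875)² / 82.6875 = 4.5106
  purple-stemmed potato-leaf: (18 − 27.5625)² / 27.5625 = 3.3176
  green-stemmed cut-leaf: (18 − 27.5625)² / 27.5625 = 3.3176
  green-stemmed potato-leaf: (9 − 9.1875)² / 9.1875 = 0.0038
χ² = 4.5106 + 3.3176 + 3.3176 + 0.0038 = 11.1496 ≈ 11.150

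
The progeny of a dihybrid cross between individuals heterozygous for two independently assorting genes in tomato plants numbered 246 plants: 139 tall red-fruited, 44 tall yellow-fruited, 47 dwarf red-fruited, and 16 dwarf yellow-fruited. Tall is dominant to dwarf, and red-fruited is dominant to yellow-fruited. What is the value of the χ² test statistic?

0.143

A dihybrid F₂ with independent assortment and complete dominance at both loci gives a 9:3:3:1 phenotypic ratio.
Under the 9:3:3:1 hypothesis (Σ ratio = 16, N = 246):
  tall red-fruited: 246 × 9/16 = 138.375
  tall yellow-fruited: 246 × 3/16 = 46.125
  dwarf red-fruited: 246 × 3/16 = 46.125
  dwarf yellow-fruited: 246 × 1/16 = 15.375
χ² = Σ (O − E)² / E
  tall red-fruited: (139 − 138.375)² / 138.375 = 0.0028
  tall yellow-fruited: (44 − 46.125)² / 46.125 = 0.0979
  dwarf red-fruited: (47 − 46.125)² / 46.125 = 0.0166
  dwarf yellow-fruited: (16 − 15.375)² / 15.375 = 0.0254
χ² = 0.0028 + 0.0979 + 0.0166 + 0.0254 = 0.1427 ≈ 0.143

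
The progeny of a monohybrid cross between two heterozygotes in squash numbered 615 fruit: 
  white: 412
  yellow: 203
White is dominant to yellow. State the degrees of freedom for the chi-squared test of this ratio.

For a monohybrid cross between heterozygotes with complete dominance, the expected phenotypic ratio is 3:1.
A goodness-of-fit test with 2 phenotype classes has df = 2 − 1 = 1.

1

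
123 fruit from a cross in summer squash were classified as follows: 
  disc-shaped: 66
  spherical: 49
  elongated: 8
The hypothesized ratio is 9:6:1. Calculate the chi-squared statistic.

0.339

Expected counts for N = 123 under a 9:6:1 ratio (total parts = 16):
  disc-shaped: 123 × 9/16 = 69.1875
  spherical: 123 × 6/16 = 46.125
  elongated: 123 × 1/16 = 7.6875
χ² = Σ (O − E)² / E
  disc-shaped: (66 − 69.1875)² / 69.1875 = 0.1468
  spherical: (49 − 46.125)² / 46.125 = 0.1792
  elongated: (8 − 7.6875)² / 7.6875 = 0.0127
χ² = 0.1468 + 0.1792 + 0.0127 = 0.3387 ≈ 0.339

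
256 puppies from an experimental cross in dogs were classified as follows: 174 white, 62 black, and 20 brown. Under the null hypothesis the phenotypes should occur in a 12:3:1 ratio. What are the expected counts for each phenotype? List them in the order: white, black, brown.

The 12:3:1 ratio has 16 parts, so with N = 256 the expected counts are:
  white: 256 × 12/16 = 192
  black: 256 × 3/16 = 48
  brown: 256 × 1/16 = 16

192, 48, 16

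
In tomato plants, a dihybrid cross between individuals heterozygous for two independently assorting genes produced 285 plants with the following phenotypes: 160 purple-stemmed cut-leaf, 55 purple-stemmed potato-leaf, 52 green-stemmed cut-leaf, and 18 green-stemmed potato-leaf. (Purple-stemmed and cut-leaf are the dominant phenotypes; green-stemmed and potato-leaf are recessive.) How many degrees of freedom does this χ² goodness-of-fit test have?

3

A dihybrid F₂ with independent assortment and complete dominance at both loci gives a 9:3:3:1 phenotypic ratio.
A goodness-of-fit test with 4 phenotype classes has df = 4 − 1 = 3.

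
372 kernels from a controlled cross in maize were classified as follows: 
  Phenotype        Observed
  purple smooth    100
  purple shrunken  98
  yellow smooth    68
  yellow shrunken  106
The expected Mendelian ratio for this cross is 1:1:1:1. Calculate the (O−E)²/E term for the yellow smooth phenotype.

Total ratio parts = 4. Expected numbers out of 372:
  purple smooth: 372 × 1/4 = 93
  purple shrunken: 372 × 1/4 = 93
  yellow smooth: 372 × 1/4 = 93
  yellow shrunken: 372 × 1/4 = 93
Contribution of yellow smooth: (68 − 93)² / 93 = 6.7204

6.720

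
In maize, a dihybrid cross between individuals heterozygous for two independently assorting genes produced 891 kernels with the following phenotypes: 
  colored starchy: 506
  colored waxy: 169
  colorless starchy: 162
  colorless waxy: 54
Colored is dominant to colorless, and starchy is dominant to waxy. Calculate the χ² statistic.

0.273

A dihybrid F₂ with independent assortment and complete dominance at both loci gives a 9:3:3:1 phenotypic ratio.
Total ratio parts = 16. Expected numbers out of 891:
  colored starchy: 891 × 9/16 = 501.1875
  colored waxy: 891 × 3/16 = 167.0625
  colorless starchy: 891 × 3/16 = 167.0625
  colorless waxy: 891 × 1/16 = 55.6875
χ² = Σ (O − E)² / E
  colored starchy: (506 − 501.1875)² / 501.1875 = 0.0462
  colored waxy: (169 − 167.0625)² / 167.0625 = 0.0225
  colorless starchy: (162 − 167.0625)² / 167.0625 = 0.1534
  colorless waxy: (54 − 55.6875)² / 55.6875 = 0.0511
χ² = 0.0462 + 0.0225 + 0.1534 + 0.0511 = 0.2732 ≈ 0.273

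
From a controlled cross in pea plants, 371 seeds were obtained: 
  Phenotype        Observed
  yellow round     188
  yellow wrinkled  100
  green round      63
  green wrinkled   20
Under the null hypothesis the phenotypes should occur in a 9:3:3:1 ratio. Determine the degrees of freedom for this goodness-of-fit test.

A goodness-of-fit test with 4 phenotype classes has df = 4 − 1 = 3.

3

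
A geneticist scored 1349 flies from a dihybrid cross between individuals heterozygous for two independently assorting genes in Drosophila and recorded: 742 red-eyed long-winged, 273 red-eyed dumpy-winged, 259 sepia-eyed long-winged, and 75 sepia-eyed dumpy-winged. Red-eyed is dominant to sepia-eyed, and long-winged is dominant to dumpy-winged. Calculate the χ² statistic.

A dihybrid F₂ with independent assortment and complete dominance at both loci gives a 9:3:3:1 phenotypic ratio.
Under the 9:3:3:1 hypothesis (Σ ratio = 16, N = 1349):
  red-eyed long-winged: 1349 × 9/16 = 758.8125
  red-eyed dumpy-winged: 1349 × 3/16 = 252.9375
  sepia-eyed long-winged: 1349 × 3/16 = 252.9375
  sepia-eyed dumpy-winged: 1349 × 1/16 = 84.3125
χ² = Σ (O − E)² / E
  red-eyed long-winged: (742 − 758.8125)² / 758.8125 = 0.3725
  red-eyed dumpy-winged: (273 − 252.9375)² / 252.9375 = 1.5913
  sepia-eyed long-winged: (259 − 252.9375)² / 252.9375 = 0.1453
  sepia-eyed dumpy-winged: (75 − 84.3125)² / 84.3125 = 1.0286
χ² = 0.3725 + 1.5913 + 0.1453 + 1.0286 = 3.1377 ≈ 3.138

3.138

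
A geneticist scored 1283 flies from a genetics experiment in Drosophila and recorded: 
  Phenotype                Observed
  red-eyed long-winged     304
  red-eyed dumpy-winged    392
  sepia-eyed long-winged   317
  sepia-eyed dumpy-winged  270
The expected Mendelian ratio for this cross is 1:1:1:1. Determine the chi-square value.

The 1:1:1:1 ratio has 4 parts, so with N = 1283 the expected counts are:
  red-eyed long-winged: 1283 × 1/4 = 320.75
  red-eyed dumpy-winged: 1283 × 1/4 = 320.75
  sepia-eyed long-winged: 1283 × 1/4 = 320.75
  sepia-eyed dumpy-winged: 1283 × 1/4 = 320.75
χ² = Σ (O − E)² / E
  red-eyed long-winged: (304 − 320.75)² / 320.75 = 0.8747
  red-eyed dumpy-winged: (392 − 320.75)² / 320.75 = 15.8272
  sepia-eyed long-winged: (317 − 320.75)² / 320.75 = 0.0438
  sepia-eyed dumpy-winged: (270 − 320.75)² / 320.75 = 8.0298
χ² = 0.8747 + 15.8272 + 0.0438 + 8.0298 = 24.7755 ≈ 24.776

24.776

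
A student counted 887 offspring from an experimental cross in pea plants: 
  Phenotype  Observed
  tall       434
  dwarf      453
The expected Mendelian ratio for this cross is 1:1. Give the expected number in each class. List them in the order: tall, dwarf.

443.5, 443.5

Under the 1:1 hypothesis (Σ ratio = 2, N = 887):
  tall: 887 × 1/2 = 443.5
  dwarf: 887 × 1/2 = 443.5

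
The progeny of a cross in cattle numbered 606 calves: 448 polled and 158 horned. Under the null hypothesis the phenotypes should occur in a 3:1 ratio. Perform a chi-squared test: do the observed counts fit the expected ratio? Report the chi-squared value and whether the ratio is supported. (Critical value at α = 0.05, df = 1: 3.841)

The 3:1 ratio has 4 parts, so with N = 606 the expected counts are:
  polled: 606 × 3/4 = 454.5
  horned: 606 × 1/4 = 151.5
χ² = Σ (O − E)² / E
  polled: (448 − 454.5)² / 454.5 = 0.0930
  horned: (158 − 151.5)² / 151.5 = 0.2789
χ² = 0.0930 + 0.2789 = 0.3719 ≈ 0.372
Degrees of freedom = 2 − 1 = 1; critical value at α = 0.05 is 3.841.
Since 0.372 < 3.841, we fail to reject the null hypothesis — the data are consistent with the 3:1 ratio.

0.372; consistent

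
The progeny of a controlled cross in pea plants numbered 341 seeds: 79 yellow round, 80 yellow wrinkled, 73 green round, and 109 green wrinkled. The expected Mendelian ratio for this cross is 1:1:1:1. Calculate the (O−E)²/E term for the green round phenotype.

Expected counts for N = 341 under a 1:1:1:1 ratio (total parts = 4):
  yellow round: 341 × 1/4 = 85.25
  yellow wrinkled: 341 × 1/4 = 85.25
  green round: 341 × 1/4 = 85.25
  green wrinkled: 341 × 1/4 = 85.25
Contribution of green round: (73 − 85.25)² / 85.25 = 1.7603

1.760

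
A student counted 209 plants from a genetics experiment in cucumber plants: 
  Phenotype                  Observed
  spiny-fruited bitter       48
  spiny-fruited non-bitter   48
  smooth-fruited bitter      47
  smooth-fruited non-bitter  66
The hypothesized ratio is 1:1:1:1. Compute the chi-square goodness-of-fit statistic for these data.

Expected counts for N = 209 under a 1:1:1:1 ratio (total parts = 4):
  spiny-fruited bitter: 209 × 1/4 = 52.25
  spiny-fruited non-bitter: 209 × 1/4 = 52.25
  smooth-fruited bitter: 209 × 1/4 = 52.25
  smooth-fruited non-bitter: 209 × 1/4 = 52.25
χ² = Σ (O − E)² / E
  spiny-fruited bitter: (48 − 52.25)² / 52.25 = 0.3457
  spiny-fruited non-bitter: (48 − 52.25)² / 52.25 = 0.3457
  smooth-fruited bitter: (47 − 52.25)² / 52.25 = 0.5275
  smooth-fruited non-bitter: (66 − 52.25)² / 52.25 = 3.6184
χ² = 0.3457 + 0.3457 + 0.5275 + 3.6184 = 4.8373 ≈ 4.837

4.837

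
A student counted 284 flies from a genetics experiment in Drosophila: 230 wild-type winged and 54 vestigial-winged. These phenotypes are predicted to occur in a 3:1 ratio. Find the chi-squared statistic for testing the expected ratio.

5.427

Under the 3:1 hypothesis (Σ ratio = 4, N = 284):
  wild-type winged: 284 × 3/4 = 213
  vestigial-winged: 284 × 1/4 = 71
χ² = Σ (O − E)² / E
  wild-type winged: (230 − 213)² / 213 = 1.3568
  vestigial-winged: (54 − 71)² / 71 = 4.0704
χ² = 1.3568 + 4.0704 = 5.4272 ≈ 5.427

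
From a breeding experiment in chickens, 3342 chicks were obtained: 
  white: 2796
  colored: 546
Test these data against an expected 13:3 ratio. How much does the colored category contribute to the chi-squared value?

The 13:3 ratio has 16 parts, so with N = 3342 the expected counts are:
  white: 3342 × 13/16 = 2715.375
  colored: 3342 × 3/16 = 626.625
Contribution of colored: (546 − 626.625)² / 626.625 = 10.3737

10.374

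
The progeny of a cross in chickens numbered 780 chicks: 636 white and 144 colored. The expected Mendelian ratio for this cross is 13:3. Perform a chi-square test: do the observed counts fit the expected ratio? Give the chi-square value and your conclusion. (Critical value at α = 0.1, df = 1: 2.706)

0.043; consistent

Under the 13:3 hypothesis (Σ ratio = 16, N = 780):
  white: 780 × 13/16 = 633.75
  colored: 780 × 3/16 = 146.25
χ² = Σ (O − E)² / E
  white: (636 − 633.75)² / 633.75 = 0.0080
  colored: (144 − 146.25)² / 146.25 = 0.0346
χ² = 0.0080 + 0.0346 = 0.0426 ≈ 0.043
Degrees of freedom = 2 − 1 = 1; critical value at α = 0.1 is 2.706.
Since 0.043 < 2.706, we fail to reject the null hypothesis — the data are consistent with the 13:3 ratio.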